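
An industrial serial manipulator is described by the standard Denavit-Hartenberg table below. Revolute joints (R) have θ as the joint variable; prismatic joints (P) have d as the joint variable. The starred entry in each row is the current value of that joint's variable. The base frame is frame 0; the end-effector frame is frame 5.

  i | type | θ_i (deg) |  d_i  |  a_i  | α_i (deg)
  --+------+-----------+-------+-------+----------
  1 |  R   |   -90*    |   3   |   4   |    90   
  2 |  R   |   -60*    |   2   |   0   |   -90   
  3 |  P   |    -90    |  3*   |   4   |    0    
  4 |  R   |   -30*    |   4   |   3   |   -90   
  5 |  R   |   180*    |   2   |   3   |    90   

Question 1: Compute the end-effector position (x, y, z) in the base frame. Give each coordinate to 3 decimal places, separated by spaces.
after link 1: o_1 = (0.0000, -4.0000, 3.0000)
after link 2: o_2 = (-2.0000, -4.0000, 3.0000)
after link 3: o_3 = (-6.0000, -6.5981, 4.5000)
after link 4: o_4 = (-8.5981, -9.3122, 7.7990)
after link 5: o_5 = (-7.0000, -10.9282, 5.0000)

-7.000 -10.928 5.000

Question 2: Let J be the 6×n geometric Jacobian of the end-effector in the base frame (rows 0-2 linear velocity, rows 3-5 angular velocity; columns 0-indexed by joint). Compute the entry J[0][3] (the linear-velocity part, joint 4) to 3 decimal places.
1.732

axis z_3 = (0.0000,-0.8660,0.5000); lever o_n−o_3 = (-1.0000,-4.3301,0.5000)
cross product → J_v[:, 3] = (1.7321,-0.5000,-0.8660)
J_ω[:, 3] = z_3
entry J[0][3] = 1.7321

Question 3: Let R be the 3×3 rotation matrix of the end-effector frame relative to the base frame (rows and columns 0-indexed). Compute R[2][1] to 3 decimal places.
End-effector y-axis (col 1 of R) = (-0.5000,-0.4330,-0.7500)
R[2][1] = -0.7500

-0.750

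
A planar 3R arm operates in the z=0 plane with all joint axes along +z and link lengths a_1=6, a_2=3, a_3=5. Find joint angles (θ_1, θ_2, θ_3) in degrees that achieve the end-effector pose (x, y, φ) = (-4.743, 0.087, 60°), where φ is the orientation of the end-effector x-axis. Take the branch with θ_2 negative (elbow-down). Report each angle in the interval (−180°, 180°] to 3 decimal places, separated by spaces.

wrist centre = target − a_3·(cos φ, sin φ) = (-7.2430, -4.2431)
cos θ_2 = (70.4652−6²−3²)/(2·6·3) = 0.7074; θ_2 = -44.9790° (elbow-down)
β = atan2(-4.2431,-7.2430) = -149.6372°; ψ = atan2(-2.1205,8.1221) = -14.6323°
θ_1 = β − ψ = -135.0049°
θ_3 = φ − θ_1 − θ_2 = -120.0162° (wrapped to (-180°,180°])

-135.005 -44.979 -120.016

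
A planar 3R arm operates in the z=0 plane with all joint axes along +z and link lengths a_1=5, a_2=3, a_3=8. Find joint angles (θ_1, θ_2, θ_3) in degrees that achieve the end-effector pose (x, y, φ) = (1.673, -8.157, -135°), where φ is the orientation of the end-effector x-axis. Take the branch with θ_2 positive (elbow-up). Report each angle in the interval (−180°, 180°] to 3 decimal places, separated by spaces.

-30.006 30.012 -135.006

wrist centre = target − a_3·(cos φ, sin φ) = (7.3299, -2.5001)
cos θ_2 = (59.9775−5²−3²)/(2·5·3) = 0.8659; θ_2 = 30.0125° (elbow-up)
β = atan2(-2.5001,7.3299) = -18.8340°; ψ = atan2(1.5006,7.5977) = 11.1722°
θ_1 = β − ψ = -30.0063°
θ_3 = φ − θ_1 − θ_2 = -135.0062° (wrapped to (-180°,180°])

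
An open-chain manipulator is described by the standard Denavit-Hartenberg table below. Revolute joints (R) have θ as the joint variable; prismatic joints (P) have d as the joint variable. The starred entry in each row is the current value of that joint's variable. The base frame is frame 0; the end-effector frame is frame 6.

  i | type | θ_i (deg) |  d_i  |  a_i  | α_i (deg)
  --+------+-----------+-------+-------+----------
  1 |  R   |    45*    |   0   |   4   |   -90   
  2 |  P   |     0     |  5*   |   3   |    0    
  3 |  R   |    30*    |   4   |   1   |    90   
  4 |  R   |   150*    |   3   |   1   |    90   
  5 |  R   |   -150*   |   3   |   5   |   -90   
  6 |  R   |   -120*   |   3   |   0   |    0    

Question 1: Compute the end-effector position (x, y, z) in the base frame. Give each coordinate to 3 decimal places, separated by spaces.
after link 1: o_1 = (2.8284, 2.8284, 0.0000)
after link 2: o_2 = (1.4142, 8.4853, 0.0000)
after link 3: o_3 = (-0.8018, 11.9261, -0.5000)
after link 4: o_4 = (-0.6251, 12.8100, 2.5311)
after link 5: o_5 = (1.3998, 15.4472, -2.2590)
after link 6: o_6 = (-0.8446, 14.2635, -3.8595)

-0.845 14.263 -3.859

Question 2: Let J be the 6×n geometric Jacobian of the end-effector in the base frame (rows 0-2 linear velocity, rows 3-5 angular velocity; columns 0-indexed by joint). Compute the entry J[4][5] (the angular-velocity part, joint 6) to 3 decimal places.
axis z_5 = (-0.7481,-0.3946,-0.5335); lever o_n−o_5 = (-2.2444,-1.1837,-1.6005)
cross product → J_v[:, 5] = (-0.0000,0.0000,0.0000)
J_ω[:, 5] = z_5
entry J[4][5] = -0.3946

-0.395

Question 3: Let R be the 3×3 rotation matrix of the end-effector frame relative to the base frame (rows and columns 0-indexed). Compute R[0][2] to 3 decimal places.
-0.748

End-effector z-axis (col 2 of R) = (-0.7481,-0.3946,-0.5335)
R[0][2] = -0.7481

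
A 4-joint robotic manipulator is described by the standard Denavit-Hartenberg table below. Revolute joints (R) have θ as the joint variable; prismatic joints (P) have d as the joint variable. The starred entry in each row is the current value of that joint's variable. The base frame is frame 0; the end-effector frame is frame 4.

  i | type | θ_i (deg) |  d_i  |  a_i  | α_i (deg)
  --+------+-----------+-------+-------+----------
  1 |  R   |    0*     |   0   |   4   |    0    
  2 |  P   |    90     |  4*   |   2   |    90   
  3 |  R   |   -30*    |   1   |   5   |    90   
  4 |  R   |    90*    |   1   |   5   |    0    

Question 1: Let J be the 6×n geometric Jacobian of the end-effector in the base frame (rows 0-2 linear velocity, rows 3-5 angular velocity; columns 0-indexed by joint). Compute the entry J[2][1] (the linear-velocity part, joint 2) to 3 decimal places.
prismatic axis z_1 = (0.0000,0.0000,1.0000)
J_v[:, 1] = z_1; J_ω[:, 1] = (0,0,0)
entry J[2][1] = 1.0000

1.000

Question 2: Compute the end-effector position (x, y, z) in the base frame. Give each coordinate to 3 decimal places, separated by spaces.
after link 1: o_1 = (4.0000, 0.0000, 0.0000)
after link 2: o_2 = (4.0000, 2.0000, 4.0000)
after link 3: o_3 = (5.0000, 6.3301, 1.5000)
after link 4: o_4 = (10.0000, 5.8301, 0.6340)

10.000 5.830 0.634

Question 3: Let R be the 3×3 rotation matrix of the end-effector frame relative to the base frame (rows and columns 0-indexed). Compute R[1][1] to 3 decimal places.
End-effector y-axis (col 1 of R) = (-0.0000,-0.8660,0.5000)
R[1][1] = -0.8660

-0.866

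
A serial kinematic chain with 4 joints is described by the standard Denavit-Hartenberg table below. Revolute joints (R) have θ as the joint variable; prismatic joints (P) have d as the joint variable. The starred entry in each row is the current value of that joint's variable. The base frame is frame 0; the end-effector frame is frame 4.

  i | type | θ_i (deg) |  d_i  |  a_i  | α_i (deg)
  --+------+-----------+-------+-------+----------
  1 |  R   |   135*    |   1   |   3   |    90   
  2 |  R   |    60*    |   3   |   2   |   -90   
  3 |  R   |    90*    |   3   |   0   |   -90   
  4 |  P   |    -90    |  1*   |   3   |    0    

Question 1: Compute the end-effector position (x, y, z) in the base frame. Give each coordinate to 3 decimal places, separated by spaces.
3.321 0.922 4.866

after link 1: o_1 = (-2.1213, 2.1213, 1.0000)
after link 2: o_2 = (-0.7071, 4.9497, 2.7321)
after link 3: o_3 = (1.1300, 3.1126, 4.2321)
after link 4: o_4 = (3.3207, 0.9220, 4.8660)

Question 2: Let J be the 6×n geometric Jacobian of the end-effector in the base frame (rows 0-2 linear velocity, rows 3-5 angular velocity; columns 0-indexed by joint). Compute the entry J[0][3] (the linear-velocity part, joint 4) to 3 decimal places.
0.354

prismatic axis z_3 = (0.3536,-0.3536,-0.8660)
J_v[:, 3] = z_3; J_ω[:, 3] = (0,0,0)
entry J[0][3] = 0.3536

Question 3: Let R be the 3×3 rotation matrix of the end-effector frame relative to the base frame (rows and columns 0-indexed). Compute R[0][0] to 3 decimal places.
0.612

End-effector x-axis (col 0 of R) = (0.6124,-0.6124,0.5000)
R[0][0] = 0.6124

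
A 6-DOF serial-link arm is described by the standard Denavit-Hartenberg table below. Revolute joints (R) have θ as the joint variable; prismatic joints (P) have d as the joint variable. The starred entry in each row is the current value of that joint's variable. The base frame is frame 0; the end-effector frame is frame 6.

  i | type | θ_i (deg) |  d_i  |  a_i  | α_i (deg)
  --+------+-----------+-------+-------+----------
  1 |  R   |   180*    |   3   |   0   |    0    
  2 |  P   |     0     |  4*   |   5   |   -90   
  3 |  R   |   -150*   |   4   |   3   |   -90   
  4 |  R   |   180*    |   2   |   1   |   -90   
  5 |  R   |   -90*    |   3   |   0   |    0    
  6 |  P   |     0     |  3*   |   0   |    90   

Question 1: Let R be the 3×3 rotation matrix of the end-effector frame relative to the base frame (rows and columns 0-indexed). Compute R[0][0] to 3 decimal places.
-0.500

End-effector x-axis (col 0 of R) = (-0.5000,0.0000,0.8660)
R[0][0] = -0.5000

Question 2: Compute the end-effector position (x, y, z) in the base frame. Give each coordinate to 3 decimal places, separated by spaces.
after link 1: o_1 = (0.0000, 0.0000, 3.0000)
after link 2: o_2 = (-5.0000, 0.0000, 7.0000)
after link 3: o_3 = (-2.4019, -4.0000, 8.5000)
after link 4: o_4 = (-4.2679, -4.0000, 9.7321)
after link 5: o_5 = (-4.2679, -7.0000, 9.7321)
after link 6: o_6 = (-4.2679, -10.0000, 9.7321)

-4.268 -10.000 9.732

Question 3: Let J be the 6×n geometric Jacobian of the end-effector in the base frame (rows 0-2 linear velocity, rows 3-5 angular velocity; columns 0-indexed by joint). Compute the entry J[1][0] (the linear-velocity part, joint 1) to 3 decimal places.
-4.268

axis z_0 = ẑ; lever o_n−o_0 = (-4.2679,-10.0000,9.7321)
cross product → J_v[:, 0] = (10.0000,-4.2679,0.0000)
J_ω[:, 0] = z_0
entry J[1][0] = -4.2679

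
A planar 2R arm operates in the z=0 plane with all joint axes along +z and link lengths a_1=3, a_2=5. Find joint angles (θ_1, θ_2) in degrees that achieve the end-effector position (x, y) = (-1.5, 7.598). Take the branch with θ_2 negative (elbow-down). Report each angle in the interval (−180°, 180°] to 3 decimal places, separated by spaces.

120.003 -30.004

cos θ_2 = (59.9796−3²−5²)/(2·3·5) = 0.8660; θ_2 = -30.0044° (elbow-down)
β = atan2(7.5980,-1.5000) = 101.1677°; ψ = atan2(-2.5003,7.3299) = -18.8352°
θ_1 = β − ψ = 120.0029°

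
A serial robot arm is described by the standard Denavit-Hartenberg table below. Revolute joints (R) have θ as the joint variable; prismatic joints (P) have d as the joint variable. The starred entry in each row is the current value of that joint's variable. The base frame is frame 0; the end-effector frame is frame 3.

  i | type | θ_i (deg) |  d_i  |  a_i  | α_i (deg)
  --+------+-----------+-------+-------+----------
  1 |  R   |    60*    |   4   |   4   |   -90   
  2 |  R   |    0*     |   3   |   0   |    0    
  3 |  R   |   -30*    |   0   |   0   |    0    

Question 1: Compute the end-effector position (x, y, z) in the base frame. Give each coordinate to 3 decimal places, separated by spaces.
after link 1: o_1 = (2.0000, 3.4641, 4.0000)
after link 2: o_2 = (-0.5981, 4.9641, 4.0000)
after link 3: o_3 = (-0.5981, 4.9641, 4.0000)

-0.598 4.964 4.000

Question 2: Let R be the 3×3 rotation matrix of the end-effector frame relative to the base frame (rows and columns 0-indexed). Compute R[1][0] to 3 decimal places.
0.750

End-effector x-axis (col 0 of R) = (0.4330,0.7500,0.5000)
R[1][0] = 0.7500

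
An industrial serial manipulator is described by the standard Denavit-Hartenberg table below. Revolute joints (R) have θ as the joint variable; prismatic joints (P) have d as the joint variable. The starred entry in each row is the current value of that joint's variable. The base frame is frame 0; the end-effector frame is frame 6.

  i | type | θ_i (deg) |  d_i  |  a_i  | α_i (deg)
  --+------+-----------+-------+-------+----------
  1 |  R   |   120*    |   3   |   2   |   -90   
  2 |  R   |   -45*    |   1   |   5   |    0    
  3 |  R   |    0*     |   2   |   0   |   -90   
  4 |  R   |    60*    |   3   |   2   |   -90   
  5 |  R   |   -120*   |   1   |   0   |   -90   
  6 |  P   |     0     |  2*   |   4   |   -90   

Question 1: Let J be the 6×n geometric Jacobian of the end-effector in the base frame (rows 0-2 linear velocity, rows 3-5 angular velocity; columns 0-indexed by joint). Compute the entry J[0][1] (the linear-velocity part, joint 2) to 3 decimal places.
axis z_1 = (-0.8660,-0.5000,0.0000); lever o_n−o_1 = (-5.2728,7.1327,-1.7424)
cross product → J_v[:, 1] = (0.8712,-1.5089,-8.8135)
J_ω[:, 1] = z_1
entry J[0][1] = 0.8712

0.871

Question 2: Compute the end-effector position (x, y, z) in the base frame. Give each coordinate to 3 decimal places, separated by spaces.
-6.273 8.865 1.258

after link 1: o_1 = (-1.0000, 1.7321, 3.0000)
after link 2: o_2 = (-3.6338, 4.2939, 6.5355)
after link 3: o_3 = (-5.3658, 3.2939, 6.5355)
after link 4: o_4 = (-5.2801, 6.6094, 5.1213)
after link 5: o_5 = (-4.5409, 6.3291, 4.5089)
after link 6: o_6 = (-6.2728, 8.8647, 1.2576)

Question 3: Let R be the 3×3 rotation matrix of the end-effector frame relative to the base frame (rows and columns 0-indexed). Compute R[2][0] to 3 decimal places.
-0.789

End-effector x-axis (col 0 of R) = (-0.5928,0.1607,-0.7891)
R[2][0] = -0.7891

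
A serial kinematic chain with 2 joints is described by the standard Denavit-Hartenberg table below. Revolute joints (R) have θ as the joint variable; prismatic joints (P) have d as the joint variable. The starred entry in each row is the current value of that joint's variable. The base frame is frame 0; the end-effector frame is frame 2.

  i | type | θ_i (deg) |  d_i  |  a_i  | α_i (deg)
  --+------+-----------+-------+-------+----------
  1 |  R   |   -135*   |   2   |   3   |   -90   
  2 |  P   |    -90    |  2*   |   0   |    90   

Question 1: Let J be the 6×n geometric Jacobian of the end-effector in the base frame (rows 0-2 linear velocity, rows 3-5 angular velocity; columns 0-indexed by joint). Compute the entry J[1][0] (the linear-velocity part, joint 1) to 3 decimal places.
axis z_0 = ẑ; lever o_n−o_0 = (-0.7071,-3.5355,2.0000)
cross product → J_v[:, 0] = (3.5355,-0.7071,0.0000)
J_ω[:, 0] = z_0
entry J[1][0] = -0.7071

-0.707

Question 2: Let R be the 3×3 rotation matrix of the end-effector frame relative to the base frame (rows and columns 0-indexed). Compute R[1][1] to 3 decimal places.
-0.707

End-effector y-axis (col 1 of R) = (0.7071,-0.7071,0.0000)
R[1][1] = -0.7071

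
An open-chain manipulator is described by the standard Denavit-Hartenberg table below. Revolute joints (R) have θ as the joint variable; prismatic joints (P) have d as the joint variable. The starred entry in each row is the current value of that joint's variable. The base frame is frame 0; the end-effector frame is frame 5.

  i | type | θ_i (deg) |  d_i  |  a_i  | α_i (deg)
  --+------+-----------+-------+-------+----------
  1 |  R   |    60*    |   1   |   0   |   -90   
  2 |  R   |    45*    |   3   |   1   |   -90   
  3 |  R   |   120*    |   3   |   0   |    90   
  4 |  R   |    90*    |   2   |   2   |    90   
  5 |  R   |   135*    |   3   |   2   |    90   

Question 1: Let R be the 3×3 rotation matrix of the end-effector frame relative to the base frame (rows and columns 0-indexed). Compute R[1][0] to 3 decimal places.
End-effector x-axis (col 0 of R) = (0.7727,0.6312,0.0670)
R[1][0] = 0.6312

0.631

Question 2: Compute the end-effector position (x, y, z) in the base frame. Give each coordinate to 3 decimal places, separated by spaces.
after link 1: o_1 = (0.0000, 0.0000, 1.0000)
after link 2: o_2 = (-2.2445, 2.1124, 0.2929)
after link 3: o_3 = (-3.3052, 0.2753, -1.8284)
after link 4: o_4 = (-2.5339, -0.3888, -4.4674)
after link 5: o_5 = (0.7312, -1.3440, -3.2728)

0.731 -1.344 -3.273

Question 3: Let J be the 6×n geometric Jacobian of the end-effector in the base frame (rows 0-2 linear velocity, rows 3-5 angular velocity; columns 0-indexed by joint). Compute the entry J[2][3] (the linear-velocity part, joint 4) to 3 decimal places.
-2.328

axis z_3 = (0.7392,0.2803,-0.6124); lever o_n−o_3 = (4.0363,-1.6192,-1.4443)
cross product → J_v[:, 3] = (-1.3964,-1.4041,-2.3284)
J_ω[:, 3] = z_3
entry J[2][3] = -2.3284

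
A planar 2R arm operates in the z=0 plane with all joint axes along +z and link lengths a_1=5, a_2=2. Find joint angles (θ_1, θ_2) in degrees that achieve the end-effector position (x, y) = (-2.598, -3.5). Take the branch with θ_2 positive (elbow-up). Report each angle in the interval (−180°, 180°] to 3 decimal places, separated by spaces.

cos θ_2 = (18.9996−5²−2²)/(2·5·2) = -0.5000; θ_2 = 120.0013° (elbow-up)
β = atan2(-3.5000,-2.5980) = -126.5860°; ψ = atan2(1.7320,4.0000) = 23.4132°
θ_1 = β − ψ = -149.9991°

-149.999 120.001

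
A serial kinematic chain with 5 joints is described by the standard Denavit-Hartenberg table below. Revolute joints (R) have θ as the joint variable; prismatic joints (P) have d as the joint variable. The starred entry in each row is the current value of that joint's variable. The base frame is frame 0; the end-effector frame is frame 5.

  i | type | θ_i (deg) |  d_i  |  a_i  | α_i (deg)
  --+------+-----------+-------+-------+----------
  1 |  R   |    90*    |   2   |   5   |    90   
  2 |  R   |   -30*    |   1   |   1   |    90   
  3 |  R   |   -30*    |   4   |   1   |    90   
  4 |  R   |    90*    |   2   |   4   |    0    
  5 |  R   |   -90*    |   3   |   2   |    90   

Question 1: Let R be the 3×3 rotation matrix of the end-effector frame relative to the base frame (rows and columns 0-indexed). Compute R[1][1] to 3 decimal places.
-0.433

End-effector y-axis (col 1 of R) = (-0.8660,-0.4330,0.2500)
R[1][1] = -0.4330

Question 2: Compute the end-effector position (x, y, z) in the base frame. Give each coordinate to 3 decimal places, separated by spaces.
after link 1: o_1 = (0.0000, 5.0000, 2.0000)
after link 2: o_2 = (1.0000, 5.8660, 1.5000)
after link 3: o_3 = (0.5000, 4.6160, -2.3971)
after link 4: o_4 = (-1.2321, 1.7500, -5.3612)
after link 5: o_5 = (-4.8301, 1.9510, -5.4772)

-4.830 1.951 -5.477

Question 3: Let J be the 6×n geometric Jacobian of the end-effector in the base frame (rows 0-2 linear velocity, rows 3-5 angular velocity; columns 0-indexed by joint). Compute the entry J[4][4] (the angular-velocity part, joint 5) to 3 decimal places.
axis z_4 = (-0.8660,-0.4330,0.2500); lever o_n−o_4 = (-3.5981,0.2010,-0.1160)
cross product → J_v[:, 4] = (0.0000,-1.0000,-1.7321)
J_ω[:, 4] = z_4
entry J[4][4] = -0.4330

-0.433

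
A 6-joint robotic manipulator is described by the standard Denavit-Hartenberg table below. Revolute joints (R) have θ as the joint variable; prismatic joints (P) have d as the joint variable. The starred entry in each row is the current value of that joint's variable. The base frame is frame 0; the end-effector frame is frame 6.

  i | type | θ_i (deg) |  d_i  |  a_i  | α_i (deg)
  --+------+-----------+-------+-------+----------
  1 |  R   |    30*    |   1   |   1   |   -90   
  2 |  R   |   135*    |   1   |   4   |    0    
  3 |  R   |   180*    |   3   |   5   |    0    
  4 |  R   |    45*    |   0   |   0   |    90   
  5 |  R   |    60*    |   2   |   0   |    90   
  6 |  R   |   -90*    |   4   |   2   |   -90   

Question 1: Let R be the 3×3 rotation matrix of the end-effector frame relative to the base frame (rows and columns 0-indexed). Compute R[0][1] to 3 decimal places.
-1.000

End-effector y-axis (col 1 of R) = (-1.0000,0.0000,-0.0000)
R[0][1] = -1.0000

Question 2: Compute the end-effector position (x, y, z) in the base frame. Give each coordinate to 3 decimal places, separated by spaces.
after link 1: o_1 = (0.8660, 0.5000, 1.0000)
after link 2: o_2 = (-2.0835, -0.0482, -1.8284)
after link 3: o_3 = (-0.5216, 4.3177, 1.7071)
after link 4: o_4 = (-0.5216, 4.3177, 1.7071)
after link 5: o_5 = (-0.5216, 4.3177, 3.7071)
after link 6: o_6 = (3.4784, 4.3177, 1.7071)

3.478 4.318 1.707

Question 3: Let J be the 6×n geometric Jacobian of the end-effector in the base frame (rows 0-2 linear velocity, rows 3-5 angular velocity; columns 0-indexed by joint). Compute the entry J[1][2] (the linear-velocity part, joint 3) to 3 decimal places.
1.768

axis z_2 = (-0.5000,0.8660,0.0000); lever o_n−o_2 = (5.5619,4.3658,3.5355)
cross product → J_v[:, 2] = (3.0619,1.7678,-6.9996)
J_ω[:, 2] = z_2
entry J[1][2] = 1.7678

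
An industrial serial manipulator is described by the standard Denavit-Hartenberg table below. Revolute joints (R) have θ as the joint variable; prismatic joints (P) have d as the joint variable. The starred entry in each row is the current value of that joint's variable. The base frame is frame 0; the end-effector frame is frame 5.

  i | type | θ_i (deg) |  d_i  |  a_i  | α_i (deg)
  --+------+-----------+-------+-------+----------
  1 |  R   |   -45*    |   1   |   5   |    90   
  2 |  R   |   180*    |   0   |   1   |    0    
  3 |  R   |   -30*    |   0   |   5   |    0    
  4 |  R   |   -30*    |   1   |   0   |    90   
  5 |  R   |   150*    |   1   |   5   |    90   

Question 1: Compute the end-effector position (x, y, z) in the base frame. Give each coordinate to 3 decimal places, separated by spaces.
after link 1: o_1 = (3.5355, -3.5355, 1.0000)
after link 2: o_2 = (2.8284, -2.8284, 1.0000)
after link 3: o_3 = (-0.2334, 0.2334, 3.5000)
after link 4: o_4 = (-0.9405, -0.4737, 3.5000)
after link 5: o_5 = (-0.5650, -4.3847, 0.2500)

-0.565 -4.385 0.250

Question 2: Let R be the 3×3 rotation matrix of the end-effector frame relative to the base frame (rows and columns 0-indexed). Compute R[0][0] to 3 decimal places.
-0.047

End-effector x-axis (col 0 of R) = (-0.0474,-0.6597,-0.7500)
R[0][0] = -0.0474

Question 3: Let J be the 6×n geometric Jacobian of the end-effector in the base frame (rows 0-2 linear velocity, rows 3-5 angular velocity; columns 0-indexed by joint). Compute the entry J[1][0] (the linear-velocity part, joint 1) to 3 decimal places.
axis z_0 = ẑ; lever o_n−o_0 = (-0.5650,-4.3847,0.2500)
cross product → J_v[:, 0] = (4.3847,-0.5650,0.0000)
J_ω[:, 0] = z_0
entry J[1][0] = -0.5650

-0.565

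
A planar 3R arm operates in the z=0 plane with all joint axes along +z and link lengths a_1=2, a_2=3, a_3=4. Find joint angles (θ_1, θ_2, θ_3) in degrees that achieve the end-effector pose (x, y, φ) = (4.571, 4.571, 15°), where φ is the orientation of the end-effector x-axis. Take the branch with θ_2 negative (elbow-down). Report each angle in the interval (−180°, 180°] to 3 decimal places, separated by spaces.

134.992 -89.992 -30.000

wrist centre = target − a_3·(cos φ, sin φ) = (0.7073, 3.5357)
cos θ_2 = (13.0016−2²−3²)/(2·2·3) = 0.0001; θ_2 = -89.9923° (elbow-down)
β = atan2(3.5357,0.7073) = 78.6877°; ψ = atan2(-3.0000,2.0004) = -56.3046°
θ_1 = β − ψ = 134.9923°
θ_3 = φ − θ_1 − θ_2 = -30.0000° (wrapped to (-180°,180°])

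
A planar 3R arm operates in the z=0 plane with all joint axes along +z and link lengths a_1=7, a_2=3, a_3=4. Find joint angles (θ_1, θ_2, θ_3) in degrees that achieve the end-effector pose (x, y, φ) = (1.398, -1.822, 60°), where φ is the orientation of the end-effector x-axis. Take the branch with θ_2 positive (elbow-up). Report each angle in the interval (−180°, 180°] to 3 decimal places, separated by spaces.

-119.999 134.993 45.006

wrist centre = target − a_3·(cos φ, sin φ) = (-0.6020, -5.2861)
cos θ_2 = (28.3053−7²−3²)/(2·7·3) = -0.7070; θ_2 = 134.9927° (elbow-up)
β = atan2(-5.2861,-0.6020) = -96.4971°; ψ = atan2(2.1216,4.8789) = 23.5016°
θ_1 = β − ψ = -119.9987°
θ_3 = φ − θ_1 − θ_2 = 45.0059° (wrapped to (-180°,180°])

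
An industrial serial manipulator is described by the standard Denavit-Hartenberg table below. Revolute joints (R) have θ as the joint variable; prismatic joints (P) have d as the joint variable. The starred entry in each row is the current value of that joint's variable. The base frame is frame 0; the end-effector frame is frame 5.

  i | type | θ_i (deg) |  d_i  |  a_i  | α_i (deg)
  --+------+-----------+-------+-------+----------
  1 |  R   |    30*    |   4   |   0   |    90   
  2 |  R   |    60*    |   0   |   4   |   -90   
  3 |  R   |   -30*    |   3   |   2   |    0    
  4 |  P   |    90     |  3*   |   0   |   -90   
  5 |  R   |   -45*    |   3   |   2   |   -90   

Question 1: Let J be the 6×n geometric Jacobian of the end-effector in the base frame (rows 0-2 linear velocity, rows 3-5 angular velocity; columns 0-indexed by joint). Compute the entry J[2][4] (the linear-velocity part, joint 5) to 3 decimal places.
-0.095

axis z_4 = (-0.6250,0.2165,-0.7500); lever o_n−o_4 = (-3.2418,1.2746,-0.9305)
cross product → J_v[:, 4] = (0.7545,1.8498,-0.0947)
J_ω[:, 4] = z_4
entry J[2][4] = -0.0947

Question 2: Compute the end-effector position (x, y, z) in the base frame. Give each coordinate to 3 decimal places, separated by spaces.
after link 1: o_1 = (0.0000, 0.0000, 4.0000)
after link 2: o_2 = (1.7321, 1.0000, 7.4641)
after link 3: o_3 = (0.7321, -0.7321, 10.4641)
after link 4: o_4 = (-1.5179, -2.0311, 11.9641)
after link 5: o_5 = (-4.7598, -0.7565, 11.0336)

-4.760 -0.757 11.034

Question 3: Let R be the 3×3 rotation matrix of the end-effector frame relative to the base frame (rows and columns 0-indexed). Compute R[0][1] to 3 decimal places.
End-effector y-axis (col 1 of R) = (0.6250,-0.2165,0.7500)
R[0][1] = 0.6250

0.625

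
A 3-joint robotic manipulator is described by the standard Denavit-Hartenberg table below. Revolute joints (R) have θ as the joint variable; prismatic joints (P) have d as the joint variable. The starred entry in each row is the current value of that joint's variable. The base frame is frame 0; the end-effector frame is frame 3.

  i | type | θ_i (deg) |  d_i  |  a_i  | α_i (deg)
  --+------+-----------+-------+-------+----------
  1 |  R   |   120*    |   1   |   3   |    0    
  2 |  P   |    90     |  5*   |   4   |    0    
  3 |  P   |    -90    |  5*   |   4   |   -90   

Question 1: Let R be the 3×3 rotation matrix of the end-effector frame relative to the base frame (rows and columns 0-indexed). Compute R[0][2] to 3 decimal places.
-0.866

End-effector z-axis (col 2 of R) = (-0.8660,-0.5000,0.0000)
R[0][2] = -0.8660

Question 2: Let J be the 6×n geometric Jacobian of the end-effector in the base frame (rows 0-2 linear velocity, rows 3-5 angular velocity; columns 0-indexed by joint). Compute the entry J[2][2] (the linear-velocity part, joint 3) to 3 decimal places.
1.000

prismatic axis z_2 = (0.0000,0.0000,1.0000)
J_v[:, 2] = z_2; J_ω[:, 2] = (0,0,0)
entry J[2][2] = 1.0000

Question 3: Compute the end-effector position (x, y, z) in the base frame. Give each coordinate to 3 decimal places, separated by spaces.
-6.964 4.062 11.000

after link 1: o_1 = (-1.5000, 2.5981, 1.0000)
after link 2: o_2 = (-4.9641, 0.5981, 6.0000)
after link 3: o_3 = (-6.9641, 4.0622, 11.0000)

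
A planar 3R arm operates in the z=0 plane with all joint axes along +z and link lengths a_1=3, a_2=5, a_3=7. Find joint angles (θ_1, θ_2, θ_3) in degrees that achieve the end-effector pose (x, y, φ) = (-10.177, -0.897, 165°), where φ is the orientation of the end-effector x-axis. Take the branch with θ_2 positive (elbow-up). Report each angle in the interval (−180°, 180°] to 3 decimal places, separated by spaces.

135.010 119.993 -90.003

wrist centre = target − a_3·(cos φ, sin φ) = (-3.4155, -2.7087)
cos θ_2 = (19.0030−3²−5²)/(2·3·5) = -0.4999; θ_2 = 119.9934° (elbow-up)
β = atan2(-2.7087,-3.4155) = -141.5832°; ψ = atan2(4.3304,0.5005) = 83.4071°
θ_1 = β − ψ = -224.9904°
θ_3 = φ − θ_1 − θ_2 = -90.0030° (wrapped to (-180°,180°])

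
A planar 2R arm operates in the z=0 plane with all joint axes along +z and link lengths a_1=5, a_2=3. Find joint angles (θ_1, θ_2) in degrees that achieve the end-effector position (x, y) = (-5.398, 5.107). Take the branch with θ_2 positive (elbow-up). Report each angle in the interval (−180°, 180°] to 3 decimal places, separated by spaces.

cos θ_2 = (55.2199−5²−3²)/(2·5·3) = 0.7073; θ_2 = 44.9820° (elbow-up)
β = atan2(5.1070,-5.3980) = 136.5868°; ψ = atan2(2.1207,7.1220) = 16.5815°
θ_1 = β − ψ = 120.0052°

120.005 44.982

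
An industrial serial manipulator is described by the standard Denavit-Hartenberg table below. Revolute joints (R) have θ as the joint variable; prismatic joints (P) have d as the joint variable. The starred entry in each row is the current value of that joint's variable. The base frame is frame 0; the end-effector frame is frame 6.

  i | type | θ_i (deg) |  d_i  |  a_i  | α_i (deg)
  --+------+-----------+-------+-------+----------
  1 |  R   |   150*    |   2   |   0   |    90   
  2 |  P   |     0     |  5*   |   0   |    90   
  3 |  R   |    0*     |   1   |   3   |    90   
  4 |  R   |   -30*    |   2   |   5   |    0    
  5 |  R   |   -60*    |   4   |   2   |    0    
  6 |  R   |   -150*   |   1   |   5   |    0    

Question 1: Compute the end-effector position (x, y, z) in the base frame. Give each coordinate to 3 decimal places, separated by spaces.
-5.183 0.683 1.170

after link 1: o_1 = (0.0000, 0.0000, 2.0000)
after link 2: o_2 = (2.5000, 4.3301, 2.0000)
after link 3: o_3 = (-0.0981, 5.8301, 1.0000)
after link 4: o_4 = (-4.8481, 6.2631, 3.5000)
after link 5: o_5 = (-6.8481, 2.7990, 5.5000)
after link 6: o_6 = (-5.1830, 0.6830, 1.1699)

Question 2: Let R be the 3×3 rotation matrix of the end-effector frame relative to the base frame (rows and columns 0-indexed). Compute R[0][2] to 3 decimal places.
End-effector z-axis (col 2 of R) = (-0.5000,-0.8660,-0.0000)
R[0][2] = -0.5000

-0.500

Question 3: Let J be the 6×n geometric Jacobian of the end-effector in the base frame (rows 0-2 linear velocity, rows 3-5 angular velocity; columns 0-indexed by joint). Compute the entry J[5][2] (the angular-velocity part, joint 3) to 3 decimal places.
axis z_2 = (0.0000,0.0000,-1.0000); lever o_n−o_2 = (-7.6830,-3.6471,-0.8301)
cross product → J_v[:, 2] = (-3.6471,7.6830,0.0000)
J_ω[:, 2] = z_2
entry J[5][2] = -1.0000

-1.000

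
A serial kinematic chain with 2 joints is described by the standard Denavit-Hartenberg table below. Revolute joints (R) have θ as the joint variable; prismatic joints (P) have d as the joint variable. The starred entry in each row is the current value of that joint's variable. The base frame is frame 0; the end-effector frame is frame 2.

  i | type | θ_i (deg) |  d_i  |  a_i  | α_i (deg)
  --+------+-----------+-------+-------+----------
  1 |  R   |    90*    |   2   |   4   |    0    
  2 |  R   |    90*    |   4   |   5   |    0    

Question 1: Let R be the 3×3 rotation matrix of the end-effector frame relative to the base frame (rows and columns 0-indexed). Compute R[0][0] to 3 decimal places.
-1.000

End-effector x-axis (col 0 of R) = (-1.0000,0.0000,0.0000)
R[0][0] = -1.0000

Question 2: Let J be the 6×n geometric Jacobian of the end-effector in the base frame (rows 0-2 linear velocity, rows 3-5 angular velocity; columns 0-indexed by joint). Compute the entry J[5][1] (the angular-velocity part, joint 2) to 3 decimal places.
axis z_1 = (0.0000,0.0000,1.0000); lever o_n−o_1 = (-5.0000,0.0000,4.0000)
cross product → J_v[:, 1] = (-0.0000,-5.0000,0.0000)
J_ω[:, 1] = z_1
entry J[5][1] = 1.0000

1.000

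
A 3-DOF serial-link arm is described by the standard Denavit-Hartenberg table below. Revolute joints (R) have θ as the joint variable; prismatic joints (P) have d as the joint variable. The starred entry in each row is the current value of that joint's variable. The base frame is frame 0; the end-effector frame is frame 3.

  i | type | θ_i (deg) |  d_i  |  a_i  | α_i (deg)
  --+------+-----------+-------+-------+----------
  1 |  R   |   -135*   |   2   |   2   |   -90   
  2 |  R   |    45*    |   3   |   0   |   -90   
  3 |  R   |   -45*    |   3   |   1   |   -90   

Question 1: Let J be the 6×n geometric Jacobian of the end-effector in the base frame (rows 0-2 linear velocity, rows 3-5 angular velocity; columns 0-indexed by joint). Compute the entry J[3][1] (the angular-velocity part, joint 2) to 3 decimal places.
axis z_1 = (0.7071,-0.7071,0.0000); lever o_n−o_1 = (3.7678,-1.4749,-2.6213)
cross product → J_v[:, 1] = (1.8536,1.8536,1.6213)
J_ω[:, 1] = z_1
entry J[3][1] = 0.7071

0.707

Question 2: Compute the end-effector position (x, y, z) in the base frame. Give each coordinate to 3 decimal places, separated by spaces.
after link 1: o_1 = (-1.4142, -1.4142, 2.0000)
after link 2: o_2 = (0.7071, -3.5355, 2.0000)
after link 3: o_3 = (2.3536, -2.8891, -0.6213)

2.354 -2.889 -0.621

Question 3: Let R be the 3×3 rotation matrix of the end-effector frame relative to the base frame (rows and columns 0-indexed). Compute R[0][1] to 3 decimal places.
-0.500

End-effector y-axis (col 1 of R) = (-0.5000,-0.5000,0.7071)
R[0][1] = -0.5000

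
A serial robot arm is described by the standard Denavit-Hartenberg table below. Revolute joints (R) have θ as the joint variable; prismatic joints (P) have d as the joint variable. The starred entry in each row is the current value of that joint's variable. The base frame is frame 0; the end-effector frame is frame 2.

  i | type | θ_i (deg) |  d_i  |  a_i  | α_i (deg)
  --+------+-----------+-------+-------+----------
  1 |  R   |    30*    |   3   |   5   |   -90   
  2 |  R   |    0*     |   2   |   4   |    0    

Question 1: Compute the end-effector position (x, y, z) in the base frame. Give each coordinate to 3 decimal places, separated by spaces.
6.794 6.232 3.000

after link 1: o_1 = (4.3301, 2.5000, 3.0000)
after link 2: o_2 = (6.7942, 6.2321, 3.0000)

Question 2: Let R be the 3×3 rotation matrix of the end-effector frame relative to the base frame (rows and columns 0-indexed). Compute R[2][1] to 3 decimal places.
End-effector y-axis (col 1 of R) = (-0.0000,0.0000,-1.0000)
R[2][1] = -1.0000

-1.000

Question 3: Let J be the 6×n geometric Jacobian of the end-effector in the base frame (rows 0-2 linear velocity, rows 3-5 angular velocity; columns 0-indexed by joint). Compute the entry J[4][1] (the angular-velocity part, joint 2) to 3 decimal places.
0.866

axis z_1 = (-0.5000,0.8660,0.0000); lever o_n−o_1 = (2.4641,3.7321,0.0000)
cross product → J_v[:, 1] = (-0.0000,0.0000,-4.0000)
J_ω[:, 1] = z_1
entry J[4][1] = 0.8660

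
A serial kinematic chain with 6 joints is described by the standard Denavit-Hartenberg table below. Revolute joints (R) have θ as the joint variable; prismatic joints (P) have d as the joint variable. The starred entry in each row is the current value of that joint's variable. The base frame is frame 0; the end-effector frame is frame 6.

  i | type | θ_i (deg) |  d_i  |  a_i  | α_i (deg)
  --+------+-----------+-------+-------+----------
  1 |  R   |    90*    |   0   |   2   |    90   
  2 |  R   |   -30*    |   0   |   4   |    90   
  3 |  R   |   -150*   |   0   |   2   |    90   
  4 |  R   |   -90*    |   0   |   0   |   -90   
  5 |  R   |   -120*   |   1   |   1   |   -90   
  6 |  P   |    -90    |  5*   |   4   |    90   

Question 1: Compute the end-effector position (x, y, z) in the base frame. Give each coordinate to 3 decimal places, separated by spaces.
-0.585 0.672 5.190

after link 1: o_1 = (0.0000, 2.0000, 0.0000)
after link 2: o_2 = (0.0000, 5.4641, -2.0000)
after link 3: o_3 = (-1.0000, 3.9641, -1.1340)
after link 4: o_4 = (-1.0000, 3.9641, -1.1340)
after link 5: o_5 = (-0.7500, 2.5891, -0.9175)
after link 6: o_6 = (-0.5849, 0.6716, 5.1896)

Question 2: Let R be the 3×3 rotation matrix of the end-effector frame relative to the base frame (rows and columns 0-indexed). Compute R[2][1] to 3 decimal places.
End-effector y-axis (col 1 of R) = (0.4330,0.2165,0.8750)
R[2][1] = 0.8750

0.875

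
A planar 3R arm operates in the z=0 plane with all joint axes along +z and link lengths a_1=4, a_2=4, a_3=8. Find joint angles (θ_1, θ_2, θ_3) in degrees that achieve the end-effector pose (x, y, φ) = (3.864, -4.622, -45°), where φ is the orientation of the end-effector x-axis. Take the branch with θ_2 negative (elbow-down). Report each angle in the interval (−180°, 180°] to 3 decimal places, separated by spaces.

wrist centre = target − a_3·(cos φ, sin φ) = (-1.7929, 1.0349)
cos θ_2 = (4.2852−4²−4²)/(2·4·4) = -0.8661; θ_2 = -150.0069° (elbow-down)
β = atan2(1.0349,-1.7929) = 150.0060°; ψ = atan2(-1.9996,0.5357) = -75.0035°
θ_1 = β − ψ = 225.0095°
θ_3 = φ − θ_1 − θ_2 = -120.0025° (wrapped to (-180°,180°])

-134.991 -150.007 -120.003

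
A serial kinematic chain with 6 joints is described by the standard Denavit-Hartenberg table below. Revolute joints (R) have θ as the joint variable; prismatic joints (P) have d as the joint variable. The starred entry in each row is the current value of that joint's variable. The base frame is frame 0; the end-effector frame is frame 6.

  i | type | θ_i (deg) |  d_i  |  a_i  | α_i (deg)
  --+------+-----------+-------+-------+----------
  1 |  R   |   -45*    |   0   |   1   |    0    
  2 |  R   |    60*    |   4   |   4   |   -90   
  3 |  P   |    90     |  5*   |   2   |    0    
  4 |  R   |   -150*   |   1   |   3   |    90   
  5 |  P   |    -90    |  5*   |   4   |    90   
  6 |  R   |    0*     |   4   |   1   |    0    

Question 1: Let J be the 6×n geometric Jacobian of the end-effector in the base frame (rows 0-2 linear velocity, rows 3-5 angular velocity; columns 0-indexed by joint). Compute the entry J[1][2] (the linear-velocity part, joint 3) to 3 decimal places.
prismatic axis z_2 = (-0.2588,0.9659,0.0000)
J_v[:, 2] = z_2; J_ω[:, 2] = (0,0,0)
entry J[1][2] = 0.9659

0.966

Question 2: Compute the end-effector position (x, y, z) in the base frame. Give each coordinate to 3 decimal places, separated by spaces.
after link 1: o_1 = (0.7071, -0.7071, 0.0000)
after link 2: o_2 = (4.5708, 0.3282, 4.0000)
after link 3: o_3 = (3.2767, 5.1578, 2.0000)
after link 4: o_4 = (4.4668, 6.5120, 4.5981)
after link 5: o_5 = (1.3195, 1.5275, 7.0981)
after link 6: o_6 = (-0.3536, 0.0440, 3.6340)

-0.354 0.044 3.634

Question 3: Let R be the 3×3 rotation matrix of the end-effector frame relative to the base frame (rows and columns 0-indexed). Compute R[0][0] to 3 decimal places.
0.259

End-effector x-axis (col 0 of R) = (0.2588,-0.9659,0.0000)
R[0][0] = 0.2588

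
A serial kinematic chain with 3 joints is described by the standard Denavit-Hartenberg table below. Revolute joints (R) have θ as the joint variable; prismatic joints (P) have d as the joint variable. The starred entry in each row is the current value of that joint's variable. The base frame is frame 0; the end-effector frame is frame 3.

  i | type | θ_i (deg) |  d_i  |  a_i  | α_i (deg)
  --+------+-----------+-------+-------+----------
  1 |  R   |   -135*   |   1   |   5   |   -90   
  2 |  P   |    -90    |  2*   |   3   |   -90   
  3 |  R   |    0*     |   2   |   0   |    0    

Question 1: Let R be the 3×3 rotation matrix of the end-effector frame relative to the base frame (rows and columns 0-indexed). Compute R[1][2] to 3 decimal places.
End-effector z-axis (col 2 of R) = (-0.7071,-0.7071,-0.0000)
R[1][2] = -0.7071

-0.707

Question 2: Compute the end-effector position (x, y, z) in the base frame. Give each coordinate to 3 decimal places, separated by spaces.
after link 1: o_1 = (-3.5355, -3.5355, 1.0000)
after link 2: o_2 = (-2.1213, -4.9497, 4.0000)
after link 3: o_3 = (-3.5355, -6.3640, 4.0000)

-3.536 -6.364 4.000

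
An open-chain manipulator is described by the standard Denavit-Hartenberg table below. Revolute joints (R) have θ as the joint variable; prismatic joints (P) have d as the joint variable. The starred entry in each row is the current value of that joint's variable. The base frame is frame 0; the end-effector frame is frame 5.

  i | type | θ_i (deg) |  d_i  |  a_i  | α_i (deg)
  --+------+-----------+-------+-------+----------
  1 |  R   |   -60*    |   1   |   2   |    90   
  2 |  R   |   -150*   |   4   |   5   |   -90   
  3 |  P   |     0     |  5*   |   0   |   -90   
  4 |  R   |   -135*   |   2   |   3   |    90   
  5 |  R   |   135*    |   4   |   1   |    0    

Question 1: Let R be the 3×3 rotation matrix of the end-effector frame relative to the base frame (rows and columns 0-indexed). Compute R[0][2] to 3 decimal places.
End-effector z-axis (col 2 of R) = (0.1294,-0.2241,0.9659)
R[0][2] = 0.1294

0.129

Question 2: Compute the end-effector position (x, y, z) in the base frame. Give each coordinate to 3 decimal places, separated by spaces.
after link 1: o_1 = (1.0000, -1.7321, 1.0000)
after link 2: o_2 = (-4.6292, 0.0179, -1.5000)
after link 3: o_3 = (-3.3792, -2.1471, -5.8301)
after link 4: o_4 = (-0.1982, -3.6567, -6.6066)
after link 5: o_5 = (0.5903, -3.6082, -2.5599)

0.590 -3.608 -2.560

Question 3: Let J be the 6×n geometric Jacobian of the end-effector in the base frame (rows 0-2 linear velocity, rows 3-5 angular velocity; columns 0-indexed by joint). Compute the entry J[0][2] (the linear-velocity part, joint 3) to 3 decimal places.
prismatic axis z_2 = (0.2500,-0.4330,-0.8660)
J_v[:, 2] = z_2; J_ω[:, 2] = (0,0,0)
entry J[0][2] = 0.2500

0.250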